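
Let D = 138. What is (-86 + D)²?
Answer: 2704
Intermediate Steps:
(-86 + D)² = (-86 + 138)² = 52² = 2704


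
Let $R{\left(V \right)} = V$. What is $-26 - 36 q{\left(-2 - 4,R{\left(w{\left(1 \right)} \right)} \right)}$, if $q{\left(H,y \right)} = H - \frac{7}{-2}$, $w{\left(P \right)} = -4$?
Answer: $64$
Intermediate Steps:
$q{\left(H,y \right)} = \frac{7}{2} + H$ ($q{\left(H,y \right)} = H - 7 \left(- \frac{1}{2}\right) = H - - \frac{7}{2} = H + \frac{7}{2} = \frac{7}{2} + H$)
$-26 - 36 q{\left(-2 - 4,R{\left(w{\left(1 \right)} \right)} \right)} = -26 - 36 \left(\frac{7}{2} - 6\right) = -26 - -90 = -26 + 90 = 64$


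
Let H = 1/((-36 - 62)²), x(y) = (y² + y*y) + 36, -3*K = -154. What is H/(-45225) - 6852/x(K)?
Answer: -6696233667239/5185596005100 ≈ -1.2913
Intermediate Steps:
K = 154/3 (K = -⅓*(-154) = 154/3 ≈ 51.333)
x(y) = 36 + 2*y² (x(y) = (y² + y²) + 36 = 2*y² + 36 = 36 + 2*y²)
H = 1/9604 (H = 1/((-98)²) = 1/9604 ≈ 0.00010412)
H/(-45225) - 6852/x(K) = (1/9604)/(-45225) - 6852/(36 + 2*(154/3)²) = (1/9604)*(-1/45225) - 6852/(36 + 2*(23716/9)) = -1/434340900 - 6852/(36 + 47432/9) = -1/434340900 - 6852/47756/9 = -1/434340900 - 6852*9/47756 = -1/434340900 - 15417/11939 = -6696233667239/5185596005100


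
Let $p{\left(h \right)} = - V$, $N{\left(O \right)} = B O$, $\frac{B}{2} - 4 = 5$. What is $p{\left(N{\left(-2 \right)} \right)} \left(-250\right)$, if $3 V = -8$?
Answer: $- \frac{2000}{3} \approx -666.67$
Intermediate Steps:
$V = - \frac{8}{3}$ ($V = \frac{1}{3} \left(-8\right) = - \frac{8}{3} \approx -2.6667$)
$B = 18$ ($B = 8 + 2 \cdot 5 = 8 + 10 = 18$)
$N{\left(O \right)} = 18 O$
$p{\left(h \right)} = \frac{8}{3}$ ($p{\left(h \right)} = \left(-1\right) \left(- \frac{8}{3}\right) = \frac{8}{3}$)
$p{\left(N{\left(-2 \right)} \right)} \left(-250\right) = \frac{8}{3} \left(-250\right) = - \frac{2000}{3}$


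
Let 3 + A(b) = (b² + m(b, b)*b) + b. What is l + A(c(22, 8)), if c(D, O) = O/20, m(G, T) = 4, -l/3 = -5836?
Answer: 437679/25 ≈ 17507.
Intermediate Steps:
l = 17508 (l = -3*(-5836) = 17508)
c(D, O) = O/20 (c(D, O) = O*(1/20) = O/20)
A(b) = -3 + b² + 5*b (A(b) = -3 + ((b² + 4*b) + b) = -3 + (b² + 5*b) = -3 + b² + 5*b)
l + A(c(22, 8)) = 17508 + (-3 + ((1/20)*8)² + 5*((1/20)*8)) = 17508 + (-3 + (⅖)² + 5*(⅖)) = 17508 + (-3 + 4/25 + 2) = 17508 - 21/25 = 437679/25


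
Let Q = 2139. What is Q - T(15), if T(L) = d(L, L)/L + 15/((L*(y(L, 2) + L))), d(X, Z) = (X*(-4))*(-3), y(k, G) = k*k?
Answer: 510479/240 ≈ 2127.0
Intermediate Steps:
y(k, G) = k**2
d(X, Z) = 12*X (d(X, Z) = -4*X*(-3) = 12*X)
T(L) = 12 + 15/(L*(L + L**2)) (T(L) = (12*L)/L + 15/((L*(L**2 + L))) = 12 + 15/((L*(L + L**2))) = 12 + 15*(1/(L*(L + L**2))) = 12 + 15/(L*(L + L**2)))
Q - T(15) = 2139 - 3*(5 + 4*15**2 + 4*15**3)/(15**2*(1 + 15)) = 2139 - 3*(5 + 4*225 + 4*3375)/(225*16) = 2139 - 3*(5 + 900 + 13500)/(225*16) = 2139 - 3*14405/(225*16) = 2139 - 1*2881/240 = 2139 - 2881/240 = 510479/240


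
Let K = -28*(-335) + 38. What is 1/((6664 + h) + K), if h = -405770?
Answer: -1/389688 ≈ -2.5662e-6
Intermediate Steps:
K = 9418 (K = 9380 + 38 = 9418)
1/((6664 + h) + K) = 1/((6664 - 405770) + 9418) = 1/(-399106 + 9418) = 1/(-389688) = -1/389688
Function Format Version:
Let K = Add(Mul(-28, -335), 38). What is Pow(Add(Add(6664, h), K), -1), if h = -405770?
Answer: Rational(-1, 389688) ≈ -2.5662e-6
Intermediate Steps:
K = 9418 (K = Add(9380, 38) = 9418)
Pow(Add(Add(6664, h), K), -1) = Pow(Add(Add(6664, -405770), 9418), -1) = Pow(Add(-399106, 9418), -1) = Pow(-389688, -1) = Rational(-1, 389688)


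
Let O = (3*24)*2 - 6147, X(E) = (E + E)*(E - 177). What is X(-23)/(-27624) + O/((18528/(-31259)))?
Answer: 215975488927/21325728 ≈ 10127.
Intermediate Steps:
X(E) = 2*E*(-177 + E) (X(E) = (2*E)*(-177 + E) = 2*E*(-177 + E))
O = -6003 (O = 72*2 - 6147 = 144 - 6147 = -6003)
X(-23)/(-27624) + O/((18528/(-31259))) = (2*(-23)*(-177 - 23))/(-27624) - 6003/(18528/(-31259)) = (2*(-23)*(-200))*(-1/27624) - 6003/(18528*(-1/31259)) = 9200*(-1/27624) - 6003/(-18528/31259) = -1150/3453 - 6003*(-31259/18528) = -1150/3453 + 62549259/6176 = 215975488927/21325728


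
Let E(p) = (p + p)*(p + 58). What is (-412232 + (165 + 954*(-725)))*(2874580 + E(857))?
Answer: -4903693222130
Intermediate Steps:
E(p) = 2*p*(58 + p) (E(p) = (2*p)*(58 + p) = 2*p*(58 + p))
(-412232 + (165 + 954*(-725)))*(2874580 + E(857)) = (-412232 + (165 + 954*(-725)))*(2874580 + 2*857*(58 + 857)) = (-412232 + (165 - 691650))*(2874580 + 2*857*915) = (-412232 - 691485)*(2874580 + 1568310) = -1103717*4442890 = -4903693222130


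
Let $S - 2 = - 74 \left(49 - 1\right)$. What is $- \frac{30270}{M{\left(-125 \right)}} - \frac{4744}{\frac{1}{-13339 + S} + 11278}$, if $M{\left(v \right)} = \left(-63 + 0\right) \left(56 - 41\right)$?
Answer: $\frac{379329167330}{11999870883} \approx 31.611$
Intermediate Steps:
$S = -3550$ ($S = 2 - 74 \left(49 - 1\right) = 2 - 3552 = -3550$)
$M{\left(v \right)} = -945$ ($M{\left(v \right)} = \left(-63\right) 15 = -945$)
$- \frac{30270}{M{\left(-125 \right)}} - \frac{4744}{\frac{1}{-13339 + S} + 11278} = - \frac{30270}{-945} - \frac{4744}{\frac{1}{-13339 - 3550} + 11278} = \left(-30270\right) \left(- \frac{1}{945}\right) - \frac{4744}{\frac{1}{-16889} + 11278} = \frac{2018}{63} - \frac{4744}{- \frac{1}{16889} + 11278} = \frac{2018}{63} - \frac{4744}{\frac{190474141}{16889}} = \frac{2018}{63} - \frac{80121416}{190474141} = \frac{379329167330}{11999870883}$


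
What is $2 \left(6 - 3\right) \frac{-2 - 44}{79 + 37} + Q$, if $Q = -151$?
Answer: $- \frac{4448}{29} \approx -153.38$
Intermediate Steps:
$2 \left(6 - 3\right) \frac{-2 - 44}{79 + 37} + Q = 2 \left(6 - 3\right) \frac{-2 - 44}{79 + 37} - 151 = 2 \cdot 3 \left(- \frac{46}{116}\right) - 151 = 6 \left(\left(-46\right) \frac{1}{116}\right) - 151 = 6 \left(- \frac{23}{58}\right) - 151 = - \frac{69}{29} - 151 = - \frac{4448}{29}$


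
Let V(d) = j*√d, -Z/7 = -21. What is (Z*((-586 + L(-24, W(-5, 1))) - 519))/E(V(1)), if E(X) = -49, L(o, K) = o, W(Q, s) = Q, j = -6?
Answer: 3387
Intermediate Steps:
Z = 147 (Z = -7*(-21) = 147)
V(d) = -6*√d
(Z*((-586 + L(-24, W(-5, 1))) - 519))/E(V(1)) = (147*((-586 - 24) - 519))/(-49) = (147*(-610 - 519))*(-1/49) = (147*(-1129))*(-1/49) = -165963*(-1/49) = 3387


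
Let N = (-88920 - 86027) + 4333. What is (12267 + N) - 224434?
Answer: -382781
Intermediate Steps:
N = -170614 (N = -174947 + 4333 = -170614)
(12267 + N) - 224434 = (12267 - 170614) - 224434 = -158347 - 224434 = -382781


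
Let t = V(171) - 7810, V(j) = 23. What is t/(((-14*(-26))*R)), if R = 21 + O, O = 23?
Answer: -599/1232 ≈ -0.48620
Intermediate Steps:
t = -7787 (t = 23 - 7810 = -7787)
R = 44 (R = 21 + 23 = 44)
t/(((-14*(-26))*R)) = -7787/(-14*(-26)*44) = -7787/(364*44) = -7787/16016 = -7787*1/16016 = -599/1232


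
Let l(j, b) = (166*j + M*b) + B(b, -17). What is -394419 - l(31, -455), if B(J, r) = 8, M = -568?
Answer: -658013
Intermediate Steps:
l(j, b) = 8 - 568*b + 166*j (l(j, b) = (166*j - 568*b) + 8 = (-568*b + 166*j) + 8 = 8 - 568*b + 166*j)
-394419 - l(31, -455) = -394419 - (8 - 568*(-455) + 166*31) = -394419 - (8 + 258440 + 5146) = -394419 - 1*263594 = -394419 - 263594 = -658013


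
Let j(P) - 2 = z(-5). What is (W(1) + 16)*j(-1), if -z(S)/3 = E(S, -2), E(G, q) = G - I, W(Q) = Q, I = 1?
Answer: 340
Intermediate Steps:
E(G, q) = -1 + G (E(G, q) = G - 1*1 = G - 1 = -1 + G)
z(S) = 3 - 3*S (z(S) = -3*(-1 + S) = 3 - 3*S)
j(P) = 20 (j(P) = 2 + (3 - 3*(-5)) = 2 + (3 + 15) = 2 + 18 = 20)
(W(1) + 16)*j(-1) = (1 + 16)*20 = 17*20 = 340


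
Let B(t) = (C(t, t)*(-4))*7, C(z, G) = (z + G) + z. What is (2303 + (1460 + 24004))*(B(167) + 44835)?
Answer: 855417969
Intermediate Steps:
C(z, G) = G + 2*z (C(z, G) = (G + z) + z = G + 2*z)
B(t) = -84*t (B(t) = ((t + 2*t)*(-4))*7 = ((3*t)*(-4))*7 = -12*t*7 = -84*t)
(2303 + (1460 + 24004))*(B(167) + 44835) = (2303 + (1460 + 24004))*(-84*167 + 44835) = (2303 + 25464)*(-14028 + 44835) = 27767*30807 = 855417969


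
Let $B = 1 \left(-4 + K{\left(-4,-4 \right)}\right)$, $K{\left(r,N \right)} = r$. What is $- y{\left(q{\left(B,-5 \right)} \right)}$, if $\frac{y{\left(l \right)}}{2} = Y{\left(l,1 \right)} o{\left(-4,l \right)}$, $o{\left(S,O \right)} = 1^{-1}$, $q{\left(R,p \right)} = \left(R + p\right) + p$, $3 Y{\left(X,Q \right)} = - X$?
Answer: $-12$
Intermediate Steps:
$Y{\left(X,Q \right)} = - \frac{X}{3}$ ($Y{\left(X,Q \right)} = \frac{\left(-1\right) X}{3} = - \frac{X}{3}$)
$B = -8$ ($B = 1 \left(-4 - 4\right) = 1 \left(-8\right) = -8$)
$q{\left(R,p \right)} = R + 2 p$
$o{\left(S,O \right)} = 1$
$y{\left(l \right)} = - \frac{2 l}{3}$ ($y{\left(l \right)} = 2 - \frac{l}{3} \cdot 1 = 2 \left(- \frac{l}{3}\right) = - \frac{2 l}{3}$)
$- y{\left(q{\left(B,-5 \right)} \right)} = - \frac{\left(-2\right) \left(-8 + 2 \left(-5\right)\right)}{3} = - \frac{\left(-2\right) \left(-8 - 10\right)}{3} = - \frac{\left(-2\right) \left(-18\right)}{3} = \left(-1\right) 12 = -12$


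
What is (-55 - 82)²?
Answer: 18769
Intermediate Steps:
(-55 - 82)² = (-137)² = 18769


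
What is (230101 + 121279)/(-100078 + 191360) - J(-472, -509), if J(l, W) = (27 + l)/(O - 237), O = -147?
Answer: 47154715/17526144 ≈ 2.6905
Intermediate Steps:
J(l, W) = -9/128 - l/384 (J(l, W) = (27 + l)/(-147 - 237) = (27 + l)/(-384) = (27 + l)*(-1/384) = -9/128 - l/384)
(230101 + 121279)/(-100078 + 191360) - J(-472, -509) = (230101 + 121279)/(-100078 + 191360) - (-9/128 - 1/384*(-472)) = 351380/91282 - (-9/128 + 59/48) = 351380*(1/91282) - 1*445/384 = 175690/45641 - 445/384 = 47154715/17526144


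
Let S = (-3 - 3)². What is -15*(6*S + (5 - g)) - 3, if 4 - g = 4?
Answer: -3318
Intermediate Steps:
g = 0 (g = 4 - 1*4 = 4 - 4 = 0)
S = 36 (S = (-6)² = 36)
-15*(6*S + (5 - g)) - 3 = -15*(6*36 + (5 - 1*0)) - 3 = -15*(216 + (5 + 0)) - 3 = -15*(216 + 5) - 3 = -15*221 - 3 = -3315 - 3 = -3318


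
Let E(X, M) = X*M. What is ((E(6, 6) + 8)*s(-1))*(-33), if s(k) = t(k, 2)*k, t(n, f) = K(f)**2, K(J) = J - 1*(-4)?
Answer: 52272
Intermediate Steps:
K(J) = 4 + J (K(J) = J + 4 = 4 + J)
t(n, f) = (4 + f)**2
s(k) = 36*k (s(k) = (4 + 2)**2*k = 6**2*k = 36*k)
E(X, M) = M*X
((E(6, 6) + 8)*s(-1))*(-33) = ((6*6 + 8)*(36*(-1)))*(-33) = ((36 + 8)*(-36))*(-33) = (44*(-36))*(-33) = -1584*(-33) = 52272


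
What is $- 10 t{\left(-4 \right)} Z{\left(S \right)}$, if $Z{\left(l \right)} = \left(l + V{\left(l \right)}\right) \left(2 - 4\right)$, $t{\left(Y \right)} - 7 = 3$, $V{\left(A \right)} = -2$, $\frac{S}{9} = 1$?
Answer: $1400$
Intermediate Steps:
$S = 9$ ($S = 9 \cdot 1 = 9$)
$t{\left(Y \right)} = 10$ ($t{\left(Y \right)} = 7 + 3 = 10$)
$Z{\left(l \right)} = 4 - 2 l$ ($Z{\left(l \right)} = \left(l - 2\right) \left(2 - 4\right) = \left(-2 + l\right) \left(-2\right) = 4 - 2 l$)
$- 10 t{\left(-4 \right)} Z{\left(S \right)} = \left(-10\right) 10 \left(4 - 18\right) = - 100 \left(4 - 18\right) = \left(-100\right) \left(-14\right) = 1400$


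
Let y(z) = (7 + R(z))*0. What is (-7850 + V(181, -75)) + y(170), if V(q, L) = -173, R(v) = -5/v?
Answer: -8023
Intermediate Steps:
y(z) = 0 (y(z) = (7 - 5/z)*0 = 0)
(-7850 + V(181, -75)) + y(170) = (-7850 - 173) + 0 = -8023 + 0 = -8023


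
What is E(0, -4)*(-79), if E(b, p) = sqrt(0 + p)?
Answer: -158*I ≈ -158.0*I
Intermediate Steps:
E(b, p) = sqrt(p)
E(0, -4)*(-79) = sqrt(-4)*(-79) = (2*I)*(-79) = -158*I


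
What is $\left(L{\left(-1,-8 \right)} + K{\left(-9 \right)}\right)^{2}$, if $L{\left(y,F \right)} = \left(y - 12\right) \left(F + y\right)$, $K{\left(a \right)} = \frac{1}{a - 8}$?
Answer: $\frac{3952144}{289} \approx 13675.0$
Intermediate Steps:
$K{\left(a \right)} = \frac{1}{-8 + a}$
$L{\left(y,F \right)} = \left(-12 + y\right) \left(F + y\right)$
$\left(L{\left(-1,-8 \right)} + K{\left(-9 \right)}\right)^{2} = \left(\left(\left(-1\right)^{2} - -96 - -12 - -8\right) + \frac{1}{-8 - 9}\right)^{2} = \left(\left(1 + 96 + 12 + 8\right) + \frac{1}{-17}\right)^{2} = \left(117 - \frac{1}{17}\right)^{2} = \left(\frac{1988}{17}\right)^{2} = \frac{3952144}{289}$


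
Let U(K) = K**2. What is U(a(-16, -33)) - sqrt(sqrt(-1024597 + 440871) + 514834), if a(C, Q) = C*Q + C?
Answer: 262144 - sqrt(514834 + 13*I*sqrt(3454)) ≈ 2.6143e+5 - 0.5324*I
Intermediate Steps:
a(C, Q) = C + C*Q
U(a(-16, -33)) - sqrt(sqrt(-1024597 + 440871) + 514834) = (-16*(1 - 33))**2 - sqrt(sqrt(-1024597 + 440871) + 514834) = (-16*(-32))**2 - sqrt(sqrt(-583726) + 514834) = 512**2 - sqrt(13*I*sqrt(3454) + 514834) = 262144 - sqrt(514834 + 13*I*sqrt(3454))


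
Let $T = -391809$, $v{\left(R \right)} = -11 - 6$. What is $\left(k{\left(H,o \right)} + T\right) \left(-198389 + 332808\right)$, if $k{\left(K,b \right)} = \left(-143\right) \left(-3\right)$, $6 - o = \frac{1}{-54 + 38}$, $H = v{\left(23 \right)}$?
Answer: $-52608908220$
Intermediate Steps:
$v{\left(R \right)} = -17$
$H = -17$
$o = \frac{97}{16}$ ($o = 6 - \frac{1}{-54 + 38} = 6 - \frac{1}{-16} = 6 - - \frac{1}{16} = 6 + \frac{1}{16} = \frac{97}{16} \approx 6.0625$)
$k{\left(K,b \right)} = 429$
$\left(k{\left(H,o \right)} + T\right) \left(-198389 + 332808\right) = \left(429 - 391809\right) \left(-198389 + 332808\right) = \left(-391380\right) 134419 = -52608908220$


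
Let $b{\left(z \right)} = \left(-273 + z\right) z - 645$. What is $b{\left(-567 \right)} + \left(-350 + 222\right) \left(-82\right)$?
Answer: $486131$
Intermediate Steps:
$b{\left(z \right)} = -645 + z \left(-273 + z\right)$ ($b{\left(z \right)} = z \left(-273 + z\right) - 645 = -645 + z \left(-273 + z\right)$)
$b{\left(-567 \right)} + \left(-350 + 222\right) \left(-82\right) = \left(-645 + \left(-567\right)^{2} - -154791\right) + \left(-350 + 222\right) \left(-82\right) = \left(-645 + 321489 + 154791\right) - -10496 = 475635 + 10496 = 486131$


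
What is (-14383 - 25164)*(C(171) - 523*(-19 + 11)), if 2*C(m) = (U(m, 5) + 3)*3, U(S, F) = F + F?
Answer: -332471629/2 ≈ -1.6624e+8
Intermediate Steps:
U(S, F) = 2*F
C(m) = 39/2 (C(m) = ((2*5 + 3)*3)/2 = ((10 + 3)*3)/2 = (13*3)/2 = (½)*39 = 39/2)
(-14383 - 25164)*(C(171) - 523*(-19 + 11)) = (-14383 - 25164)*(39/2 - 523*(-19 + 11)) = -39547*(39/2 - 523*(-8)) = -39547*(39/2 + 4184) = -39547*8407/2 = -332471629/2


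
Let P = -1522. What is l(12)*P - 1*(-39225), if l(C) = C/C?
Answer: 37703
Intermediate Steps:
l(C) = 1
l(12)*P - 1*(-39225) = 1*(-1522) - 1*(-39225) = -1522 + 39225 = 37703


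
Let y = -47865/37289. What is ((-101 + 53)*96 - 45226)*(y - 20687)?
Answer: 38444210462272/37289 ≈ 1.0310e+9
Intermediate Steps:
y = -47865/37289 (y = -47865*1/37289 = -47865/37289 ≈ -1.2836)
((-101 + 53)*96 - 45226)*(y - 20687) = ((-101 + 53)*96 - 45226)*(-47865/37289 - 20687) = (-48*96 - 45226)*(-771445408/37289) = (-4608 - 45226)*(-771445408/37289) = -49834*(-771445408/37289) = 38444210462272/37289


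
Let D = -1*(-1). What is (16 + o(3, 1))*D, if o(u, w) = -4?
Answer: 12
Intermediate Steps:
D = 1
(16 + o(3, 1))*D = (16 - 4)*1 = 12*1 = 12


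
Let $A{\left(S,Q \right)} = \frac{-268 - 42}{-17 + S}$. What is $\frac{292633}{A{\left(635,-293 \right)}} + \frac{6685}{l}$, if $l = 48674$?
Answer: $- \frac{4401277124203}{7544470} \approx -5.8338 \cdot 10^{5}$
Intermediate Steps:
$A{\left(S,Q \right)} = - \frac{310}{-17 + S}$
$\frac{292633}{A{\left(635,-293 \right)}} + \frac{6685}{l} = \frac{292633}{\left(-310\right) \frac{1}{-17 + 635}} + \frac{6685}{48674} = \frac{292633}{\left(-310\right) \frac{1}{618}} + 6685 \cdot \frac{1}{48674} = \frac{292633}{\left(-310\right) \frac{1}{618}} + \frac{6685}{48674} = \frac{292633}{- \frac{155}{309}} + \frac{6685}{48674} = 292633 \left(- \frac{309}{155}\right) + \frac{6685}{48674} = - \frac{90423597}{155} + \frac{6685}{48674} = - \frac{4401277124203}{7544470}$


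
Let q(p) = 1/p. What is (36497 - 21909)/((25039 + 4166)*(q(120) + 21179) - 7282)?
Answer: 116704/4948205251 ≈ 2.3585e-5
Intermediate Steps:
(36497 - 21909)/((25039 + 4166)*(q(120) + 21179) - 7282) = (36497 - 21909)/((25039 + 4166)*(1/120 + 21179) - 7282) = 14588/(29205*(1/120 + 21179) - 7282) = 14588/(29205*(2541481/120) - 7282) = 14588/(4948263507/8 - 7282) = 14588/(4948205251/8) = 14588*(8/4948205251) = 116704/4948205251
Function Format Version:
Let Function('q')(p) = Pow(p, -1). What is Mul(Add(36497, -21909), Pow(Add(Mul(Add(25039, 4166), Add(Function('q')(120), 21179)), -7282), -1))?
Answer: Rational(116704, 4948205251) ≈ 2.3585e-5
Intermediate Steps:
Mul(Add(36497, -21909), Pow(Add(Mul(Add(25039, 4166), Add(Function('q')(120), 21179)), -7282), -1)) = Mul(Add(36497, -21909), Pow(Add(Mul(Add(25039, 4166), Add(Pow(120, -1), 21179)), -7282), -1)) = Mul(14588, Pow(Add(Mul(29205, Add(Rational(1, 120), 21179)), -7282), -1)) = Mul(14588, Pow(Add(Mul(29205, Rational(2541481, 120)), -7282), -1)) = Mul(14588, Pow(Add(Rational(4948263507, 8), -7282), -1)) = Mul(14588, Pow(Rational(4948205251, 8), -1)) = Mul(14588, Rational(8, 4948205251)) = Rational(116704, 4948205251)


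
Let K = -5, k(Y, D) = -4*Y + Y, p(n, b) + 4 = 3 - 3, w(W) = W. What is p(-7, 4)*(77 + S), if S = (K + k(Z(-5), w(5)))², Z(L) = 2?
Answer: -792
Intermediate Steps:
p(n, b) = -4 (p(n, b) = -4 + (3 - 3) = -4 + 0 = -4)
k(Y, D) = -3*Y
S = 121 (S = (-5 - 3*2)² = (-5 - 6)² = (-11)² = 121)
p(-7, 4)*(77 + S) = -4*(77 + 121) = -4*198 = -792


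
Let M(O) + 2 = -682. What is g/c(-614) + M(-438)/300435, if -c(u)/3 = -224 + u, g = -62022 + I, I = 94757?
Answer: 3277673383/251764530 ≈ 13.019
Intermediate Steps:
g = 32735 (g = -62022 + 94757 = 32735)
M(O) = -684 (M(O) = -2 - 682 = -684)
c(u) = 672 - 3*u (c(u) = -3*(-224 + u) = 672 - 3*u)
g/c(-614) + M(-438)/300435 = 32735/(672 - 3*(-614)) - 684/300435 = 32735/(672 + 1842) - 684*1/300435 = 32735/2514 - 228/100145 = 3277673383/251764530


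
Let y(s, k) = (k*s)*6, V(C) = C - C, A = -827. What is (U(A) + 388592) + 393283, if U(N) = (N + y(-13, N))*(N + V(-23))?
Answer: -51880658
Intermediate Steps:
V(C) = 0
y(s, k) = 6*k*s
U(N) = -77*N**2 (U(N) = (N + 6*N*(-13))*(N + 0) = (N - 78*N)*N = (-77*N)*N = -77*N**2)
(U(A) + 388592) + 393283 = (-77*(-827)**2 + 388592) + 393283 = (-77*683929 + 388592) + 393283 = (-52662533 + 388592) + 393283 = -52273941 + 393283 = -51880658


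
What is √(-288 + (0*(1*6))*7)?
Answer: 12*I*√2 ≈ 16.971*I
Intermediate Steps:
√(-288 + (0*(1*6))*7) = √(-288 + (0*6)*7) = √(-288 + 0*7) = √(-288 + 0) = √(-288) = 12*I*√2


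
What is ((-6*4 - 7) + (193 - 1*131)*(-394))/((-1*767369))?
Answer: 24459/767369 ≈ 0.031874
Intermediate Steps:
((-6*4 - 7) + (193 - 1*131)*(-394))/((-1*767369)) = ((-24 - 7) + (193 - 131)*(-394))/(-767369) = (-31 + 62*(-394))*(-1/767369) = (-31 - 24428)*(-1/767369) = -24459*(-1/767369) = 24459/767369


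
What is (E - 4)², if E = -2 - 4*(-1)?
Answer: 4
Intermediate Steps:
E = 2 (E = -2 + 4 = 2)
(E - 4)² = (2 - 4)² = (-2)² = 4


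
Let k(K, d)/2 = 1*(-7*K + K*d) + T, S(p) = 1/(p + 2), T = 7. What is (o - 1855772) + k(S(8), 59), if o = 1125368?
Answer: -3651898/5 ≈ -7.3038e+5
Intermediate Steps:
S(p) = 1/(2 + p)
k(K, d) = 14 - 14*K + 2*K*d (k(K, d) = 2*(1*(-7*K + K*d) + 7) = 2*((-7*K + K*d) + 7) = 2*(7 - 7*K + K*d) = 14 - 14*K + 2*K*d)
(o - 1855772) + k(S(8), 59) = (1125368 - 1855772) + (14 - 14/(2 + 8) + 2*59/(2 + 8)) = -730404 + (14 - 14/10 + 2*59/10) = -730404 + (14 - 14*⅒ + 2*(⅒)*59) = -730404 + (14 - 7/5 + 59/5) = -730404 + 122/5 = -3651898/5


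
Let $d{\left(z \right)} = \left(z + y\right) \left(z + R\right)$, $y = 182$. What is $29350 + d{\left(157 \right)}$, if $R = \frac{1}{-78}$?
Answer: $\frac{2146785}{26} \approx 82569.0$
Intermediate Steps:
$R = - \frac{1}{78} \approx -0.012821$
$d{\left(z \right)} = \left(182 + z\right) \left(- \frac{1}{78} + z\right)$ ($d{\left(z \right)} = \left(z + 182\right) \left(z - \frac{1}{78}\right) = \left(182 + z\right) \left(- \frac{1}{78} + z\right)$)
$29350 + d{\left(157 \right)} = 29350 + \left(- \frac{7}{3} + 157^{2} + \frac{14195}{78} \cdot 157\right) = 29350 + \left(- \frac{7}{3} + 24649 + \frac{2228615}{78}\right) = 29350 + \frac{1383685}{26} = \frac{2146785}{26}$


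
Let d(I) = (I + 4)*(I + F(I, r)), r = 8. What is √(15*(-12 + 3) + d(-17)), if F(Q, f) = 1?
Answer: √73 ≈ 8.5440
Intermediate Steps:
d(I) = (1 + I)*(4 + I) (d(I) = (I + 4)*(I + 1) = (4 + I)*(1 + I) = (1 + I)*(4 + I))
√(15*(-12 + 3) + d(-17)) = √(15*(-12 + 3) + (4 + (-17)² + 5*(-17))) = √(15*(-9) + (4 + 289 - 85)) = √(-135 + 208) = √73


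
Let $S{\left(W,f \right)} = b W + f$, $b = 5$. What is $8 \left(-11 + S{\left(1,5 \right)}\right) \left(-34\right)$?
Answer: $272$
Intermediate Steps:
$S{\left(W,f \right)} = f + 5 W$ ($S{\left(W,f \right)} = 5 W + f = f + 5 W$)
$8 \left(-11 + S{\left(1,5 \right)}\right) \left(-34\right) = 8 \left(-11 + \left(5 + 5 \cdot 1\right)\right) \left(-34\right) = 8 \left(-11 + \left(5 + 5\right)\right) \left(-34\right) = 8 \left(-11 + 10\right) \left(-34\right) = 8 \left(-1\right) \left(-34\right) = \left(-8\right) \left(-34\right) = 272$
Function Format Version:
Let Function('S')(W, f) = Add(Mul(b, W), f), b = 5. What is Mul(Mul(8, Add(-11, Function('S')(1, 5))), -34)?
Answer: 272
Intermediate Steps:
Function('S')(W, f) = Add(f, Mul(5, W)) (Function('S')(W, f) = Add(Mul(5, W), f) = Add(f, Mul(5, W)))
Mul(Mul(8, Add(-11, Function('S')(1, 5))), -34) = Mul(Mul(8, Add(-11, Add(5, Mul(5, 1)))), -34) = Mul(Mul(8, Add(-11, Add(5, 5))), -34) = Mul(Mul(8, Add(-11, 10)), -34) = Mul(Mul(8, -1), -34) = Mul(-8, -34) = 272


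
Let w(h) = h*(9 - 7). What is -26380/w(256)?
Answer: -6595/128 ≈ -51.523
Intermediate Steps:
w(h) = 2*h (w(h) = h*2 = 2*h)
-26380/w(256) = -26380/(2*256) = -26380/512 = -26380*1/512 = -6595/128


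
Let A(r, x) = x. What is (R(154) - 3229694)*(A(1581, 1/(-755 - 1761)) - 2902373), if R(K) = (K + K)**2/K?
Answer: 11789961914648791/1258 ≈ 9.3720e+12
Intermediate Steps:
R(K) = 4*K (R(K) = (2*K)**2/K = (4*K**2)/K = 4*K)
(R(154) - 3229694)*(A(1581, 1/(-755 - 1761)) - 2902373) = (4*154 - 3229694)*(1/(-755 - 1761) - 2902373) = (616 - 3229694)*(1/(-2516) - 2902373) = -3229078*(-1/2516 - 2902373) = -3229078*(-7302370469/2516) = 11789961914648791/1258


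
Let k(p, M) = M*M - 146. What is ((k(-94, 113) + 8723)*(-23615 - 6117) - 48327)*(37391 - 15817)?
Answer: -13693181740826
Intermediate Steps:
k(p, M) = -146 + M² (k(p, M) = M² - 146 = -146 + M²)
((k(-94, 113) + 8723)*(-23615 - 6117) - 48327)*(37391 - 15817) = (((-146 + 113²) + 8723)*(-23615 - 6117) - 48327)*(37391 - 15817) = (((-146 + 12769) + 8723)*(-29732) - 48327)*21574 = ((12623 + 8723)*(-29732) - 48327)*21574 = (21346*(-29732) - 48327)*21574 = (-634659272 - 48327)*21574 = -634707599*21574 = -13693181740826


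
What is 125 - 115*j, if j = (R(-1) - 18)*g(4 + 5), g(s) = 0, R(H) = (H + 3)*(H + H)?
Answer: 125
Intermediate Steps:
R(H) = 2*H*(3 + H) (R(H) = (3 + H)*(2*H) = 2*H*(3 + H))
j = 0 (j = (2*(-1)*(3 - 1) - 18)*0 = (2*(-1)*2 - 18)*0 = (-4 - 18)*0 = -22*0 = 0)
125 - 115*j = 125 - 115*0 = 125 + 0 = 125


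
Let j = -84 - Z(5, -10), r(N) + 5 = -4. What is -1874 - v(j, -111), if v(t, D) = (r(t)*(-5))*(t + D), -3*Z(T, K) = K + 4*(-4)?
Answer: 7291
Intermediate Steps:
Z(T, K) = 16/3 - K/3 (Z(T, K) = -(K + 4*(-4))/3 = -(K - 16)/3 = -(-16 + K)/3 = 16/3 - K/3)
r(N) = -9 (r(N) = -5 - 4 = -9)
j = -278/3 (j = -84 - (16/3 - ⅓*(-10)) = -84 - (16/3 + 10/3) = -84 - 1*26/3 = -84 - 26/3 = -278/3 ≈ -92.667)
v(t, D) = 45*D + 45*t (v(t, D) = (-9*(-5))*(t + D) = 45*(D + t) = 45*D + 45*t)
-1874 - v(j, -111) = -1874 - (45*(-111) + 45*(-278/3)) = -1874 - (-4995 - 4170) = -1874 - 1*(-9165) = -1874 + 9165 = 7291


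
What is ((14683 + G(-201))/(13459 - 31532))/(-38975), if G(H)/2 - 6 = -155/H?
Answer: 590801/28316686035 ≈ 2.0864e-5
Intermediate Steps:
G(H) = 12 - 310/H (G(H) = 12 + 2*(-155/H) = 12 - 310/H)
((14683 + G(-201))/(13459 - 31532))/(-38975) = ((14683 + (12 - 310/(-201)))/(13459 - 31532))/(-38975) = ((14683 + (12 - 310*(-1/201)))/(-18073))*(-1/38975) = ((14683 + (12 + 310/201))*(-1/18073))*(-1/38975) = ((14683 + 2722/201)*(-1/18073))*(-1/38975) = ((2954005/201)*(-1/18073))*(-1/38975) = -2954005/3632673*(-1/38975) = 590801/28316686035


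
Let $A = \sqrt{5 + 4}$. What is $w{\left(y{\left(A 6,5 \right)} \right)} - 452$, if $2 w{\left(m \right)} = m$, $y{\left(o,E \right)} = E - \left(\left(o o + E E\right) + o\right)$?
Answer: $-633$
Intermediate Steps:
$A = 3$ ($A = \sqrt{9} = 3$)
$y{\left(o,E \right)} = E - o - E^{2} - o^{2}$ ($y{\left(o,E \right)} = E - \left(\left(o^{2} + E^{2}\right) + o\right) = E - \left(\left(E^{2} + o^{2}\right) + o\right) = E - \left(o + E^{2} + o^{2}\right) = E - o - E^{2} - o^{2}$)
$w{\left(m \right)} = \frac{m}{2}$
$w{\left(y{\left(A 6,5 \right)} \right)} - 452 = \frac{5 - 3 \cdot 6 - 5^{2} - \left(3 \cdot 6\right)^{2}}{2} - 452 = \frac{5 - 18 - 25 - 18^{2}}{2} - 452 = \frac{5 - 18 - 25 - 324}{2} - 452 = \frac{1}{2} \left(-362\right) - 452 = -181 - 452 = -633$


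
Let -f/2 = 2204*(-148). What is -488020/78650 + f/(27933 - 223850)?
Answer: -1130164738/118529785 ≈ -9.5349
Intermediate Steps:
f = 652384 (f = -4408*(-148) = -2*(-326192) = 652384)
-488020/78650 + f/(27933 - 223850) = -488020/78650 + 652384/(27933 - 223850) = -488020*1/78650 + 652384/(-195917) = -3754/605 + 652384*(-1/195917) = -3754/605 - 652384/195917 = -1130164738/118529785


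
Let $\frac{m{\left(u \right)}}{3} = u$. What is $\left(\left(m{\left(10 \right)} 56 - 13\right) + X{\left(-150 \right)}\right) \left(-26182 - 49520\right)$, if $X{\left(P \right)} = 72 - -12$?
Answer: $-132554202$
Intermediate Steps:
$X{\left(P \right)} = 84$ ($X{\left(P \right)} = 72 + 12 = 84$)
$m{\left(u \right)} = 3 u$
$\left(\left(m{\left(10 \right)} 56 - 13\right) + X{\left(-150 \right)}\right) \left(-26182 - 49520\right) = \left(\left(3 \cdot 10 \cdot 56 - 13\right) + 84\right) \left(-26182 - 49520\right) = \left(\left(30 \cdot 56 - 13\right) + 84\right) \left(-75702\right) = \left(\left(1680 - 13\right) + 84\right) \left(-75702\right) = \left(1667 + 84\right) \left(-75702\right) = 1751 \left(-75702\right) = -132554202$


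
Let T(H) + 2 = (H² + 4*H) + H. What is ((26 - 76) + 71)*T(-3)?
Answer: -168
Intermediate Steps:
T(H) = -2 + H² + 5*H (T(H) = -2 + ((H² + 4*H) + H) = -2 + (H² + 5*H) = -2 + H² + 5*H)
((26 - 76) + 71)*T(-3) = ((26 - 76) + 71)*(-2 + (-3)² + 5*(-3)) = (-50 + 71)*(-2 + 9 - 15) = 21*(-8) = -168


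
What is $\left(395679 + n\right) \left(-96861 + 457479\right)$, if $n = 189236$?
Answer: $210930877470$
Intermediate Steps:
$\left(395679 + n\right) \left(-96861 + 457479\right) = \left(395679 + 189236\right) \left(-96861 + 457479\right) = 584915 \cdot 360618 = 210930877470$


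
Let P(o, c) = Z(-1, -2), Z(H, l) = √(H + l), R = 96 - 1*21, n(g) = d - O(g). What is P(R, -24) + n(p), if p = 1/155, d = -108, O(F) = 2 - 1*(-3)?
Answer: -113 + I*√3 ≈ -113.0 + 1.732*I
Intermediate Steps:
O(F) = 5 (O(F) = 2 + 3 = 5)
p = 1/155 ≈ 0.0064516
n(g) = -113 (n(g) = -108 - 1*5 = -108 - 5 = -113)
R = 75 (R = 96 - 21 = 75)
P(o, c) = I*√3 (P(o, c) = √(-1 - 2) = √(-3) = I*√3)
P(R, -24) + n(p) = I*√3 - 113 = -113 + I*√3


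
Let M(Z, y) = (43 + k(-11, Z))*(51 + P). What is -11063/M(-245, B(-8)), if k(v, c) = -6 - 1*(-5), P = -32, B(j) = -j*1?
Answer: -11063/798 ≈ -13.863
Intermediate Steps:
B(j) = -j
k(v, c) = -1 (k(v, c) = -6 + 5 = -1)
M(Z, y) = 798 (M(Z, y) = (43 - 1)*(51 - 32) = 42*19 = 798)
-11063/M(-245, B(-8)) = -11063/798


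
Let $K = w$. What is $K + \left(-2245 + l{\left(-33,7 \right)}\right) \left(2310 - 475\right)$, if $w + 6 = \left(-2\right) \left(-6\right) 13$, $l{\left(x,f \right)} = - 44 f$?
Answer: $-4684605$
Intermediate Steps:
$w = 150$ ($w = -6 + \left(-2\right) \left(-6\right) 13 = -6 + 12 \cdot 13 = -6 + 156 = 150$)
$K = 150$
$K + \left(-2245 + l{\left(-33,7 \right)}\right) \left(2310 - 475\right) = 150 + \left(-2245 - 308\right) \left(2310 - 475\right) = 150 + \left(-2245 - 308\right) 1835 = 150 - 4684755 = -4684605$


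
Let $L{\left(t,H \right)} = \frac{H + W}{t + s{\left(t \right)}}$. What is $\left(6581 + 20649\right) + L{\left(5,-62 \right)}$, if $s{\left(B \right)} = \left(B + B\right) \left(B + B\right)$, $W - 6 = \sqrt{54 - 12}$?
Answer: $\frac{408442}{15} + \frac{\sqrt{42}}{105} \approx 27230.0$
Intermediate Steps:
$W = 6 + \sqrt{42}$ ($W = 6 + \sqrt{54 - 12} = 6 + \sqrt{42} \approx 12.481$)
$s{\left(B \right)} = 4 B^{2}$ ($s{\left(B \right)} = 2 B 2 B = 4 B^{2}$)
$L{\left(t,H \right)} = \frac{6 + H + \sqrt{42}}{t + 4 t^{2}}$ ($L{\left(t,H \right)} = \frac{H + \left(6 + \sqrt{42}\right)}{t + 4 t^{2}} = \frac{6 + H + \sqrt{42}}{t + 4 t^{2}}$)
$\left(6581 + 20649\right) + L{\left(5,-62 \right)} = \left(6581 + 20649\right) + \frac{6 - 62 + \sqrt{42}}{5 \left(1 + 4 \cdot 5\right)} = 27230 + \frac{-56 + \sqrt{42}}{5 \left(1 + 20\right)} = 27230 + \frac{-56 + \sqrt{42}}{5 \cdot 21} = 27230 + \frac{1}{5} \cdot \frac{1}{21} \left(-56 + \sqrt{42}\right) = 27230 - \left(\frac{8}{15} - \frac{\sqrt{42}}{105}\right) = \frac{408442}{15} + \frac{\sqrt{42}}{105}$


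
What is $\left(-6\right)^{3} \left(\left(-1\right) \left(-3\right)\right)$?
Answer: $-648$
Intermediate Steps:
$\left(-6\right)^{3} \left(\left(-1\right) \left(-3\right)\right) = \left(-216\right) 3 = -648$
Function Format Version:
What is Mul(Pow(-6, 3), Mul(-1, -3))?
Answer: -648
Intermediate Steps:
Mul(Pow(-6, 3), Mul(-1, -3)) = Mul(-216, 3) = -648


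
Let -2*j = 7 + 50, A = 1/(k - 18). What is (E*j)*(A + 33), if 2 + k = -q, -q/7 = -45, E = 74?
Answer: -23312886/335 ≈ -69591.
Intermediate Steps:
q = 315 (q = -7*(-45) = 315)
k = -317 (k = -2 - 1*315 = -2 - 315 = -317)
A = -1/335 (A = 1/(-317 - 18) = 1/(-335) = -1/335 ≈ -0.0029851)
j = -57/2 (j = -(7 + 50)/2 = -1/2*57 = -57/2 ≈ -28.500)
(E*j)*(A + 33) = (74*(-57/2))*(-1/335 + 33) = -2109*11054/335 = -23312886/335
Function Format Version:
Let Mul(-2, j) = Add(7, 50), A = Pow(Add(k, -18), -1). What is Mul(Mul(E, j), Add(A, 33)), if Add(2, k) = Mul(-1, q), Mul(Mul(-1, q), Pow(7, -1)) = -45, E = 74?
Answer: Rational(-23312886, 335) ≈ -69591.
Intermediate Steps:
q = 315 (q = Mul(-7, -45) = 315)
k = -317 (k = Add(-2, Mul(-1, 315)) = Add(-2, -315) = -317)
A = Rational(-1, 335) (A = Pow(Add(-317, -18), -1) = Pow(-335, -1) = Rational(-1, 335) ≈ -0.0029851)
j = Rational(-57, 2) (j = Mul(Rational(-1, 2), Add(7, 50)) = Mul(Rational(-1, 2), 57) = Rational(-57, 2) ≈ -28.500)
Mul(Mul(E, j), Add(A, 33)) = Mul(Mul(74, Rational(-57, 2)), Add(Rational(-1, 335), 33)) = Mul(-2109, Rational(11054, 335)) = Rational(-23312886, 335)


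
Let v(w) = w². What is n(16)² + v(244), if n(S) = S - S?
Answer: 59536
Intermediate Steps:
n(S) = 0
n(16)² + v(244) = 0² + 244² = 0 + 59536 = 59536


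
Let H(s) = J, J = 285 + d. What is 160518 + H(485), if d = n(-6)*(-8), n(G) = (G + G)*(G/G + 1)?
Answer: 160995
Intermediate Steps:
n(G) = 4*G (n(G) = (2*G)*(1 + 1) = (2*G)*2 = 4*G)
d = 192 (d = (4*(-6))*(-8) = -24*(-8) = 192)
J = 477 (J = 285 + 192 = 477)
H(s) = 477
160518 + H(485) = 160518 + 477 = 160995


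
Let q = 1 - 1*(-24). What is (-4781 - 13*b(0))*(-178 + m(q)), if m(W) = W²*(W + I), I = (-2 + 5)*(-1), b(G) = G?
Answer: -64887732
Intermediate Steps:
I = -3 (I = 3*(-1) = -3)
q = 25 (q = 1 + 24 = 25)
m(W) = W²*(-3 + W) (m(W) = W²*(W - 3) = W²*(-3 + W))
(-4781 - 13*b(0))*(-178 + m(q)) = (-4781 - 13*0)*(-178 + 25²*(-3 + 25)) = (-4781 + 0)*(-178 + 625*22) = -4781*(-178 + 13750) = -4781*13572 = -64887732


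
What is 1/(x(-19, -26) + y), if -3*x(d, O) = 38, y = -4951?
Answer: -3/14891 ≈ -0.00020146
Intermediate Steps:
x(d, O) = -38/3 (x(d, O) = -⅓*38 = -38/3)
1/(x(-19, -26) + y) = 1/(-38/3 - 4951) = 1/(-14891/3) = -3/14891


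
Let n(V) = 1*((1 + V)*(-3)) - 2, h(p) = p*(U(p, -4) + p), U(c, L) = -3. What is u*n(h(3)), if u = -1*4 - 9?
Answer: 65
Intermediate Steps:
u = -13 (u = -4 - 9 = -13)
h(p) = p*(-3 + p)
n(V) = -5 - 3*V (n(V) = 1*(-3 - 3*V) - 2 = (-3 - 3*V) - 2 = -5 - 3*V)
u*n(h(3)) = -13*(-5 - 9*(-3 + 3)) = -13*(-5 - 9*0) = -13*(-5 - 3*0) = -13*(-5 + 0) = -13*(-5) = 65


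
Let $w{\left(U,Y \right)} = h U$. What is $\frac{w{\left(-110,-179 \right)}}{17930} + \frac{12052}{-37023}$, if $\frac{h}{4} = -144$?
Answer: $\frac{19360772}{6034749} \approx 3.2082$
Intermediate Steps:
$h = -576$ ($h = 4 \left(-144\right) = -576$)
$w{\left(U,Y \right)} = - 576 U$
$\frac{w{\left(-110,-179 \right)}}{17930} + \frac{12052}{-37023} = \frac{\left(-576\right) \left(-110\right)}{17930} + \frac{12052}{-37023} = 63360 \cdot \frac{1}{17930} + 12052 \left(- \frac{1}{37023}\right) = \frac{576}{163} - \frac{12052}{37023} = \frac{19360772}{6034749}$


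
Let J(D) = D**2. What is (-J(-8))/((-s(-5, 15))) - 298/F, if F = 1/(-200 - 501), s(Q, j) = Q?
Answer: 1044426/5 ≈ 2.0889e+5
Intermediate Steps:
F = -1/701 (F = 1/(-701) = -1/701 ≈ -0.0014265)
(-J(-8))/((-s(-5, 15))) - 298/F = (-1*(-8)**2)/((-1*(-5))) - 298/(-1/701) = -1*64/5 - 298*(-701) = -64*1/5 + 208898 = -64/5 + 208898 = 1044426/5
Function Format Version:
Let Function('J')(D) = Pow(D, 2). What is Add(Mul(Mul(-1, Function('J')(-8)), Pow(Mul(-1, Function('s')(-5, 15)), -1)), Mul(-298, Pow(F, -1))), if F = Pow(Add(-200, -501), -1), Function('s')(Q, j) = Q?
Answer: Rational(1044426, 5) ≈ 2.0889e+5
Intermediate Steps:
F = Rational(-1, 701) (F = Pow(-701, -1) = Rational(-1, 701) ≈ -0.0014265)
Add(Mul(Mul(-1, Function('J')(-8)), Pow(Mul(-1, Function('s')(-5, 15)), -1)), Mul(-298, Pow(F, -1))) = Add(Mul(Mul(-1, Pow(-8, 2)), Pow(Mul(-1, -5), -1)), Mul(-298, Pow(Rational(-1, 701), -1))) = Add(Mul(Mul(-1, 64), Pow(5, -1)), Mul(-298, -701)) = Add(Mul(-64, Rational(1, 5)), 208898) = Add(Rational(-64, 5), 208898) = Rational(1044426, 5)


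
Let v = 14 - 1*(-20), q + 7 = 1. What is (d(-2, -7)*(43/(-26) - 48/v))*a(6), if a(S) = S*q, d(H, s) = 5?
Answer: 121950/221 ≈ 551.81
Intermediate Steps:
q = -6 (q = -7 + 1 = -6)
v = 34 (v = 14 + 20 = 34)
a(S) = -6*S (a(S) = S*(-6) = -6*S)
(d(-2, -7)*(43/(-26) - 48/v))*a(6) = (5*(43/(-26) - 48/34))*(-6*6) = (5*(43*(-1/26) - 48*1/34))*(-36) = (5*(-43/26 - 24/17))*(-36) = (5*(-1355/442))*(-36) = -6775/442*(-36) = 121950/221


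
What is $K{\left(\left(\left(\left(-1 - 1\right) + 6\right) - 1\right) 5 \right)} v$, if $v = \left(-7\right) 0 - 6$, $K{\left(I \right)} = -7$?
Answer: $42$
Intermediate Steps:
$v = -6$ ($v = 0 - 6 = -6$)
$K{\left(\left(\left(\left(-1 - 1\right) + 6\right) - 1\right) 5 \right)} v = \left(-7\right) \left(-6\right) = 42$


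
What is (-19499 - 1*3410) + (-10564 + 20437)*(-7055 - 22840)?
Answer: -295176244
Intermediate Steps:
(-19499 - 1*3410) + (-10564 + 20437)*(-7055 - 22840) = (-19499 - 3410) + 9873*(-29895) = -22909 - 295153335 = -295176244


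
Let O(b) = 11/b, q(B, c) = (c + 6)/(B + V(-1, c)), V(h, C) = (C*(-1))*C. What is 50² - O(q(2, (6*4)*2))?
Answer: 80161/27 ≈ 2968.9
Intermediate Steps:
V(h, C) = -C² (V(h, C) = (-C)*C = -C²)
q(B, c) = (6 + c)/(B - c²) (q(B, c) = (c + 6)/(B - c²) = (6 + c)/(B - c²))
50² - O(q(2, (6*4)*2)) = 50² - 11/((6 + (6*4)*2)/(2 - ((6*4)*2)²)) = 2500 - 11/((6 + 24*2)/(2 - (24*2)²)) = 2500 - 11/((6 + 48)/(2 - 1*48²)) = 2500 - 11/(54/(2 - 1*2304)) = 2500 - 11/(54/(2 - 2304)) = 2500 - 11/(54/(-2302)) = 2500 - 11/((-1/2302*54)) = 2500 - 11/(-27/1151) = 2500 - 11*(-1151)/27 = 2500 - 1*(-12661/27) = 2500 + 12661/27 = 80161/27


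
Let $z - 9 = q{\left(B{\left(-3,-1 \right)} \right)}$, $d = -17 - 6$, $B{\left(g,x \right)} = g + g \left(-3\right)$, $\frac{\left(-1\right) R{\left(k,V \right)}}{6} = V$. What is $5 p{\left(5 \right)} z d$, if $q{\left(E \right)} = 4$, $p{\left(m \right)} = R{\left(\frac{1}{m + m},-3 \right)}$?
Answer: $-26910$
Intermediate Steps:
$R{\left(k,V \right)} = - 6 V$
$p{\left(m \right)} = 18$ ($p{\left(m \right)} = \left(-6\right) \left(-3\right) = 18$)
$B{\left(g,x \right)} = - 2 g$ ($B{\left(g,x \right)} = g - 3 g = - 2 g$)
$d = -23$
$z = 13$ ($z = 9 + 4 = 13$)
$5 p{\left(5 \right)} z d = 5 \cdot 18 \cdot 13 \left(-23\right) = 90 \cdot 13 \left(-23\right) = 1170 \left(-23\right) = -26910$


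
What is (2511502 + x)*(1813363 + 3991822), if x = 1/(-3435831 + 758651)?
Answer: 7806514313669000283/535436 ≈ 1.4580e+13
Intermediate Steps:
x = -1/2677180 (x = 1/(-2677180) = -1/2677180 ≈ -3.7353e-7)
(2511502 + x)*(1813363 + 3991822) = (2511502 - 1/2677180)*(1813363 + 3991822) = (6723742924359/2677180)*5805185 = 7806514313669000283/535436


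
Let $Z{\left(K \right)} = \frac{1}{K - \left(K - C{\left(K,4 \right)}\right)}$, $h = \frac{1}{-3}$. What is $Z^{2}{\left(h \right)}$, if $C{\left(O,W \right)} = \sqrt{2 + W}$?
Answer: $\frac{1}{6} \approx 0.16667$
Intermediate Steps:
$h = - \frac{1}{3} \approx -0.33333$
$Z{\left(K \right)} = \frac{\sqrt{6}}{6}$ ($Z{\left(K \right)} = \frac{1}{K - \left(K - \sqrt{2 + 4}\right)} = \frac{1}{K - \left(K - \sqrt{6}\right)} = \frac{1}{\sqrt{6}} = \frac{\sqrt{6}}{6}$)
$Z^{2}{\left(h \right)} = \left(\frac{\sqrt{6}}{6}\right)^{2} = \frac{1}{6}$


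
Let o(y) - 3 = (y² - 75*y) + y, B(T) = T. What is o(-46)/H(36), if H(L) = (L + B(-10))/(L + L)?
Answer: 198828/13 ≈ 15294.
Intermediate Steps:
H(L) = (-10 + L)/(2*L) (H(L) = (L - 10)/(L + L) = (-10 + L)/((2*L)) = (-10 + L)*(1/(2*L)) = (-10 + L)/(2*L))
o(y) = 3 + y² - 74*y (o(y) = 3 + ((y² - 75*y) + y) = 3 + (y² - 74*y) = 3 + y² - 74*y)
o(-46)/H(36) = (3 + (-46)² - 74*(-46))/(((½)*(-10 + 36)/36)) = (3 + 2116 + 3404)/(((½)*(1/36)*26)) = 5523/(13/36) = 5523*(36/13) = 198828/13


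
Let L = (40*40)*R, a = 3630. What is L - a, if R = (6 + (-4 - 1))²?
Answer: -2030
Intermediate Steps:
R = 1 (R = (6 - 5)² = 1² = 1)
L = 1600 (L = (40*40)*1 = 1600*1 = 1600)
L - a = 1600 - 1*3630 = 1600 - 3630 = -2030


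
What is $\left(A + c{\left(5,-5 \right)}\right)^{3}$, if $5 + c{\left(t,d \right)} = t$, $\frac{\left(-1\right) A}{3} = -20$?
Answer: $216000$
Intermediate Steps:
$A = 60$ ($A = \left(-3\right) \left(-20\right) = 60$)
$c{\left(t,d \right)} = -5 + t$
$\left(A + c{\left(5,-5 \right)}\right)^{3} = \left(60 + \left(-5 + 5\right)\right)^{3} = \left(60 + 0\right)^{3} = 60^{3} = 216000$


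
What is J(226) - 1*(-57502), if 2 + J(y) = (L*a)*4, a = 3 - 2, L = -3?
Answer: 57488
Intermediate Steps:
a = 1
J(y) = -14 (J(y) = -2 - 3*1*4 = -2 - 3*4 = -2 - 12 = -14)
J(226) - 1*(-57502) = -14 - 1*(-57502) = -14 + 57502 = 57488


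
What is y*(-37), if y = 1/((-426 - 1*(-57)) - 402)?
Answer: 37/771 ≈ 0.047990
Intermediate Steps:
y = -1/771 (y = 1/((-426 + 57) - 402) = 1/(-369 - 402) = 1/(-771) = -1/771 ≈ -0.0012970)
y*(-37) = -1/771*(-37) = 37/771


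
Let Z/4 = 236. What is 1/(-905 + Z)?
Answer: 1/39 ≈ 0.025641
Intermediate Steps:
Z = 944 (Z = 4*236 = 944)
1/(-905 + Z) = 1/(-905 + 944) = 1/39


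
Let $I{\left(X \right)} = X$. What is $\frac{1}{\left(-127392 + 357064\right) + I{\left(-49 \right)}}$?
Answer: $\frac{1}{229623} \approx 4.355 \cdot 10^{-6}$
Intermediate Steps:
$\frac{1}{\left(-127392 + 357064\right) + I{\left(-49 \right)}} = \frac{1}{\left(-127392 + 357064\right) - 49} = \frac{1}{229672 - 49} = \frac{1}{229623}$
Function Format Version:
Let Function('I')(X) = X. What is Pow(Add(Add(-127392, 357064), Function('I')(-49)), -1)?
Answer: Rational(1, 229623) ≈ 4.3550e-6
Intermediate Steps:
Pow(Add(Add(-127392, 357064), Function('I')(-49)), -1) = Pow(Add(Add(-127392, 357064), -49), -1) = Pow(Add(229672, -49), -1) = Pow(229623, -1) = Rational(1, 229623)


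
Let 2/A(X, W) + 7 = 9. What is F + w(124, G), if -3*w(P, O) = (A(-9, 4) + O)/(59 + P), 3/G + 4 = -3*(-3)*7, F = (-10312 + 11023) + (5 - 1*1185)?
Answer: -15191441/32391 ≈ -469.00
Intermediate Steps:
A(X, W) = 1 (A(X, W) = 2/(-7 + 9) = 2/2 = 2*(1/2) = 1)
F = -469 (F = 711 + (5 - 1185) = 711 - 1180 = -469)
G = 3/59 (G = 3/(-4 - 3*(-3)*7) = 3/(-4 + 9*7) = 3/(-4 + 63) = 3/59 ≈ 0.050847)
w(P, O) = -(1 + O)/(3*(59 + P))
F + w(124, G) = -469 + (-1 - 1*3/59)/(3*(59 + 124)) = -469 + (1/3)*(-1 - 3/59)/183 = -469 + (1/3)*(1/183)*(-62/59) = -469 - 62/32391 = -15191441/32391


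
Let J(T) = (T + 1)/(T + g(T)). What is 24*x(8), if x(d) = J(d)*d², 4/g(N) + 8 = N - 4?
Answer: 13824/7 ≈ 1974.9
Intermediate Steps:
g(N) = 4/(-12 + N) (g(N) = 4/(-8 + (N - 4)) = 4/(-8 + (-4 + N)) = 4/(-12 + N))
J(T) = (1 + T)/(T + 4/(-12 + T)) (J(T) = (T + 1)/(T + 4/(-12 + T)) = (1 + T)/(T + 4/(-12 + T)))
x(d) = d²*(1 + d)*(-12 + d)/(4 + d*(-12 + d)) (x(d) = ((1 + d)*(-12 + d)/(4 + d*(-12 + d)))*d² = d²*(1 + d)*(-12 + d)/(4 + d*(-12 + d)))
24*x(8) = 24*(8²*(1 + 8)*(-12 + 8)/(4 + 8*(-12 + 8))) = 24*(64*9*(-4)/(4 + 8*(-4))) = 24*(64*9*(-4)/(4 - 32)) = 24*(64*9*(-4)/(-28)) = 24*(64*(-1/28)*9*(-4)) = 24*(576/7) = 13824/7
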